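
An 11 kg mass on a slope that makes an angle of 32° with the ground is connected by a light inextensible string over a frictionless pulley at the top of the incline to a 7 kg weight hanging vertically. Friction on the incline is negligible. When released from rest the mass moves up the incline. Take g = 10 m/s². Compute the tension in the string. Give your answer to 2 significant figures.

65 N

For the mass on the incline: the weight component along the slope is m₁g sin 32° = 11 × 10 × 0.5299 = 58.289 N and the normal force is N = m₁g cos 32° = 93.285 N.
Newton's second law for the mass (up-slope positive): T − 58.289 = 11 a. For the hanging weight (downward positive): 7 × 10 − T = 7 a.
Adding the two equations eliminates T: 11.711 = 18 a, so a = 0.6506 m/s².
Then from the hanging weight's equation, T = 7 × (10 − 0.6506) = 65.446 N.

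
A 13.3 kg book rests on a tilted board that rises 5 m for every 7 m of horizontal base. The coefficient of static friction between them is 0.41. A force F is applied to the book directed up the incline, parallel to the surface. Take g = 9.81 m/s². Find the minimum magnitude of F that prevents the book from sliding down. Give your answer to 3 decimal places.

32.306 N

The normal force is N = mg cos 35.54° = 106.170 N. With F at its minimum the book is on the verge of sliding down, so static friction is at its maximum μ_s N = 0.41 × 106.170 = 43.530 N and acts up the slope.
Equilibrium along the incline: F + μ_s N = mg sin 35.54°, so F = 75.836 − 43.530 = 32.306 N.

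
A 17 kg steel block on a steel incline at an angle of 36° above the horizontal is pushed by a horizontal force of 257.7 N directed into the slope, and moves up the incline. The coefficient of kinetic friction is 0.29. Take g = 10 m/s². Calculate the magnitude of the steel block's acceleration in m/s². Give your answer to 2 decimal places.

The horizontal push has components F cos 36° = 257.7 × 0.8090 = 208.479 N up the incline and F sin 36° = 257.7 × 0.5878 = 151.476 N pressing into the surface.
The normal force is therefore N = mg cos 36° + F sin 36° = 137.530 + 151.476 = 289.006 N, and kinetic friction down the slope is μN = 0.29 × 289.006 = 83.812 N.
Along the incline: F cos 36° − mg sin 36° − μN = ma, so 208.479 − 99.926 − 83.812 = 17 a, giving a = 1.4554 m/s².

1.46 m/s²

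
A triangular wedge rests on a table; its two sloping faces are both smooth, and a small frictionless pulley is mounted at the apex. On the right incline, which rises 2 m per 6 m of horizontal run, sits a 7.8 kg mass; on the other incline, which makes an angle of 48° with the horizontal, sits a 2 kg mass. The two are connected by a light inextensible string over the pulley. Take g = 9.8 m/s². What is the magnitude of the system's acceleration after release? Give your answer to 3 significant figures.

Resolve each weight along its own incline: the 7.8 kg mass has component 7.8 × 9.8 × sin 18.43° = 24.172 N down its slope, and the 2 kg mass has 2 × 9.8 × sin 48° = 14.566 N down its slope.
The 7.8 kg side's 24.172 N exceeds the other side's 14.566 N, so that mass slides down and the 2 kg mass slides up. Taking that direction as positive, Newton's second law for the whole system gives 24.172 − 14.566 = (7.8 + 2) a, so a = 9.606 / 9.8 = 0.9802 m/s².

0.980 m/s²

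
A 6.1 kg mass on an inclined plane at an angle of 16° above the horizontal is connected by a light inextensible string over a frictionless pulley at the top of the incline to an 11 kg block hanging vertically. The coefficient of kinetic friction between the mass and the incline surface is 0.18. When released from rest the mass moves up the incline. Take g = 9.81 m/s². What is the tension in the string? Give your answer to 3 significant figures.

55.8 N

For the mass on the incline: the weight component along the slope is m₁g sin 16° = 6.1 × 9.81 × 0.2756 = 16.492 N and the normal force is N = m₁g cos 16° = 57.523 N.
Kinetic friction opposes the mass's motion up the incline: f = μN = 0.18 × 57.523 = 10.354 N acting down the slope.
Newton's second law for the mass (up-slope positive): T − 16.492 − 10.354 = 6.1 a. For the hanging block (downward positive): 11 × 9.81 − T = 11 a.
Adding the two equations eliminates T: 81.064 = 17.1 a, so a = 4.7406 m/s².
Then from the hanging block's equation, T = 11 × (9.81 − 4.7406) = 55.763 N.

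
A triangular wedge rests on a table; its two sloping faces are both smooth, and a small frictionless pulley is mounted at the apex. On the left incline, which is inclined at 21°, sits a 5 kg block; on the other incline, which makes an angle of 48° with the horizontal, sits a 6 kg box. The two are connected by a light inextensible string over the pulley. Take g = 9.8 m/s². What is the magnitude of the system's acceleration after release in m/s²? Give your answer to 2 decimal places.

Resolve each weight along its own incline: the 5 kg mass has component 5 × 9.8 × sin 21° = 17.560 N down its slope, and the 6 kg mass has 6 × 9.8 × sin 48° = 43.697 N down its slope.
The 6 kg side's 43.697 N exceeds the other side's 17.560 N, so that mass slides down and the 5 kg mass slides up. Taking that direction as positive, Newton's second law for the whole system gives 43.697 − 17.560 = (5 + 6) a, so a = 26.137 / 11 = 2.3761 m/s².

2.38 m/s²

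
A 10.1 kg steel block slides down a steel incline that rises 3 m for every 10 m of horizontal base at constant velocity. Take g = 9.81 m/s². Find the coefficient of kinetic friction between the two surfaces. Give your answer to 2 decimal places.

0.30

At constant velocity the net force along the incline is zero: mg sin 16.70° = μ mg cos 16.70°.
So μ = tan 16.70° = 0.2873 / 0.9578 = 0.3000.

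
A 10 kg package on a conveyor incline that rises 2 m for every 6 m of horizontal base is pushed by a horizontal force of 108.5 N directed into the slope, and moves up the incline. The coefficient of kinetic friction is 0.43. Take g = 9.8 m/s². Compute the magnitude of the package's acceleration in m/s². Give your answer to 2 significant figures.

1.7 m/s²

The horizontal push has components F cos 18.43° = 108.5 × 0.9487 = 102.934 N up the incline and F sin 18.43° = 108.5 × 0.3162 = 34.308 N pressing into the surface.
The normal force is therefore N = mg cos 18.43° + F sin 18.43° = 92.973 + 34.308 = 127.281 N, and kinetic friction down the slope is μN = 0.43 × 127.281 = 54.731 N.
Along the incline: F cos 18.43° − mg sin 18.43° − μN = ma, so 102.934 − 30.988 − 54.731 = 10 a, giving a = 1.7215 m/s².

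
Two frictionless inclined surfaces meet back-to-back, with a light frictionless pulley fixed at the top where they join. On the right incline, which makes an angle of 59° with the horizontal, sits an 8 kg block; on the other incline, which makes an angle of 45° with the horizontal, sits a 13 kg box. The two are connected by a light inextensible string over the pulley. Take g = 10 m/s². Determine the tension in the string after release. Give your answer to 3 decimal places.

77.469 N

Resolve each weight along its own incline: the 8 kg mass has component 8 × 10 × sin 59° = 68.573 N down its slope, and the 13 kg mass has 13 × 10 × sin 45° = 91.924 N down its slope.
The 13 kg side's 91.924 N exceeds the other side's 68.573 N, so that mass slides down and the 8 kg mass slides up. Taking that direction as positive, Newton's second law for the whole system gives 91.924 − 68.573 = (8 + 13) a, so a = 23.351 / 21 = 1.1120 m/s².
For the 8 kg mass (up-slope positive): T − 68.573 = 8 × 1.1120, so T = 77.469 N.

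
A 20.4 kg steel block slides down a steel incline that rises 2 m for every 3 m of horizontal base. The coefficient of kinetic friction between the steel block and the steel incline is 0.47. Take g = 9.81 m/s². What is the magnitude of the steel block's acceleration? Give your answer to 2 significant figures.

1.6 m/s²

Resolving the weight along the incline: the component pulling the steel block down the slope is mg sin 33.69° = 20.4 × 9.81 × 0.5547 = 111.009 N, and the normal force is N = mg cos 33.69° = 20.4 × 9.81 × 0.8321 = 166.523 N.
Kinetic friction acts up the slope with magnitude f = μN = 0.47 × 166.523 = 78.266 N.
Net force along the incline is 111.009 − 78.266 = 32.743 N, so a = 32.743 / 20.4 = 1.6050 m/s².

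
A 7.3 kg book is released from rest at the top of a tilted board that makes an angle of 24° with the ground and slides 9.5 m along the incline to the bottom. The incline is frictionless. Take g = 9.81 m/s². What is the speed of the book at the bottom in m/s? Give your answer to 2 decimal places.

The weight component along the incline is mg sin 24° = 29.128 N and the normal force is N = mg cos 24° = 65.422 N.
With no friction, a = g sin 24° = 3.9901 m/s².
Starting from rest over a distance of 9.5 m, v² = 2aL = 2 × 3.9901 × 9.5 = 75.8119, so v = 8.7070 m/s.

8.71 m/s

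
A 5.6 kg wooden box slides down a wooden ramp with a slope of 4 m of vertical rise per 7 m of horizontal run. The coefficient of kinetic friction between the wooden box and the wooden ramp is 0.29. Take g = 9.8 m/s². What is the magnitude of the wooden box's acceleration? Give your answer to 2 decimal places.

2.39 m/s²

Resolving the weight along the incline: the component pulling the wooden box down the slope is mg sin 29.74° = 5.6 × 9.8 × 0.4961 = 27.226 N, and the normal force is N = mg cos 29.74° = 5.6 × 9.8 × 0.8682 = 47.647 N.
Kinetic friction acts up the slope with magnitude f = μN = 0.29 × 47.647 = 13.818 N.
Net force along the incline is 27.226 − 13.818 = 13.408 N, so a = 13.408 / 5.6 = 2.3943 m/s².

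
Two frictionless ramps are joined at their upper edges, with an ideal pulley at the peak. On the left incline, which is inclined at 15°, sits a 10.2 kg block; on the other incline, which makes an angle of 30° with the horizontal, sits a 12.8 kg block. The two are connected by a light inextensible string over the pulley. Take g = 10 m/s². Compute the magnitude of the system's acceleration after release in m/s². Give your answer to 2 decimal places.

Resolve each weight along its own incline: the 10.2 kg mass has component 10.2 × 10 × sin 15° = 26.400 N down its slope, and the 12.8 kg mass has 12.8 × 10 × sin 30° = 64.000 N down its slope.
The 12.8 kg side's 64.000 N exceeds the other side's 26.400 N, so that mass slides down and the 10.2 kg mass slides up. Taking that direction as positive, Newton's second law for the whole system gives 64.000 − 26.400 = (10.2 + 12.8) a, so a = 37.600 / 23 = 1.6348 m/s².

1.63 m/s²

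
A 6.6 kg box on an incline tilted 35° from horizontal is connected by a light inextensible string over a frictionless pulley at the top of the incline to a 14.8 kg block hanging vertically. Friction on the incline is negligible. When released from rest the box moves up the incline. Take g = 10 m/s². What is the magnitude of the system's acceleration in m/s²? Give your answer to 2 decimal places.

5.15 m/s²

For the box on the incline: the weight component along the slope is m₁g sin 35° = 6.6 × 10 × 0.5736 = 37.858 N and the normal force is N = m₁g cos 35° = 54.064 N.
Newton's second law for the box (up-slope positive): T − 37.858 = 6.6 a. For the hanging block (downward positive): 14.8 × 10 − T = 14.8 a.
Adding the two equations eliminates T: 110.142 = 21.4 a, so a = 5.1468 m/s².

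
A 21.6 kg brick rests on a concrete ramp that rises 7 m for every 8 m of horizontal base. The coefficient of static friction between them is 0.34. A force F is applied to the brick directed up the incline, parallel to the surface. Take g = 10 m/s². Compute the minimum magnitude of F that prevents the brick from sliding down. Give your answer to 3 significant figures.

The normal force is N = mg cos 41.19° = 162.557 N. With F at its minimum the brick is on the verge of sliding down, so static friction is at its maximum μ_s N = 0.34 × 162.557 = 55.269 N and acts up the slope.
Equilibrium along the incline: F + μ_s N = mg sin 41.19°, so F = 142.237 − 55.269 = 86.968 N.

87.0 N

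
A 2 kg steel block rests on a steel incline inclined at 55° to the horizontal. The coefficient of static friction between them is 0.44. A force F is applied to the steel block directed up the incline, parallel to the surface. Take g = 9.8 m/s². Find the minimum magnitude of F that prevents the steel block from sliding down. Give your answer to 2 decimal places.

11.11 N

The normal force is N = mg cos 55° = 11.242 N. With F at its minimum the steel block is on the verge of sliding down, so static friction is at its maximum μ_s N = 0.44 × 11.242 = 4.946 N and acts up the slope.
Equilibrium along the incline: F + μ_s N = mg sin 55°, so F = 16.055 − 4.946 = 11.109 N.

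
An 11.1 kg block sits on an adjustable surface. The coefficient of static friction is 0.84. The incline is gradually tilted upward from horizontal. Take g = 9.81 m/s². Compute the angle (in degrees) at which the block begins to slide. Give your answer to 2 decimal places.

At the threshold of sliding, static friction is at its maximum μ_s N and exactly balances the weight component along the incline: mg sin θ = μ_s mg cos θ.
Hence tan θ = μ_s = 0.84, so θ = arctan(0.84) = 40.0303°.

40.03°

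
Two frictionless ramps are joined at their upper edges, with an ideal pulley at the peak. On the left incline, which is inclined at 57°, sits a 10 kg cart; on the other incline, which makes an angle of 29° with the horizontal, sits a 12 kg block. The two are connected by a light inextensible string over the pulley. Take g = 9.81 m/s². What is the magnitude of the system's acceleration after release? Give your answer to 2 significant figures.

1.1 m/s²

Resolve each weight along its own incline: the 10 kg mass has component 10 × 9.81 × sin 57° = 82.274 N down its slope, and the 12 kg mass has 12 × 9.81 × sin 29° = 57.072 N down its slope.
The 10 kg side's 82.274 N exceeds the other side's 57.072 N, so that mass slides down and the 12 kg mass slides up. Taking that direction as positive, Newton's second law for the whole system gives 82.274 − 57.072 = (10 + 12) a, so a = 25.202 / 22 = 1.1455 m/s².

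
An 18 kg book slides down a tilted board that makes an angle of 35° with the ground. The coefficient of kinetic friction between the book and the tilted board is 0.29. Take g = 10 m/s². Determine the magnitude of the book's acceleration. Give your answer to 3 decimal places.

Resolving the weight along the incline: the component pulling the book down the slope is mg sin 35° = 18 × 10 × 0.5736 = 103.248 N, and the normal force is N = mg cos 35° = 18 × 10 × 0.8192 = 147.456 N.
Kinetic friction acts up the slope with magnitude f = μN = 0.29 × 147.456 = 42.762 N.
Net force along the incline is 103.248 − 42.762 = 60.486 N, so a = 60.486 / 18 = 3.3603 m/s².

3.360 m/s²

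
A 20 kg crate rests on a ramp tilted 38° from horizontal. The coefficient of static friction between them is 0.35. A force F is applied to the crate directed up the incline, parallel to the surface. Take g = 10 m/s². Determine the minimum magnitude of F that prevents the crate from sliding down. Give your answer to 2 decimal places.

67.97 N

The normal force is N = mg cos 38° = 157.602 N. With F at its minimum the crate is on the verge of sliding down, so static friction is at its maximum μ_s N = 0.35 × 157.602 = 55.161 N and acts up the slope.
Equilibrium along the incline: F + μ_s N = mg sin 38°, so F = 123.132 − 55.161 = 67.971 N.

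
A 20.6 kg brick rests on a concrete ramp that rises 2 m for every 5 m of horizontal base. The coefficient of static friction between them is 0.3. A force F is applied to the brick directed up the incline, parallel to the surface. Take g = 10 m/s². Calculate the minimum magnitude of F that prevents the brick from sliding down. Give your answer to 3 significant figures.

19.1 N

The normal force is N = mg cos 21.80° = 191.266 N. With F at its minimum the brick is on the verge of sliding down, so static friction is at its maximum μ_s N = 0.3 × 191.266 = 57.380 N and acts up the slope.
Equilibrium along the incline: F + μ_s N = mg sin 21.80°, so F = 76.506 − 57.380 = 19.126 N.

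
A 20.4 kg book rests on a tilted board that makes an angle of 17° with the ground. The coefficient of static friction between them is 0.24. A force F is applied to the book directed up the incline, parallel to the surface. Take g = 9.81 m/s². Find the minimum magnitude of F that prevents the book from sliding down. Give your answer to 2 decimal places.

The normal force is N = mg cos 17° = 191.380 N. With F at its minimum the book is on the verge of sliding down, so static friction is at its maximum μ_s N = 0.24 × 191.380 = 45.931 N and acts up the slope.
Equilibrium along the incline: F + μ_s N = mg sin 17°, so F = 58.511 − 45.931 = 12.580 N.

12.58 N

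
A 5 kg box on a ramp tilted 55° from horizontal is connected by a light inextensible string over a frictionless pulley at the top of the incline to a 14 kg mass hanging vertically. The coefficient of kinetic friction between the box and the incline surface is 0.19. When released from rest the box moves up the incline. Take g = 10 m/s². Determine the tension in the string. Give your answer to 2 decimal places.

71.04 N

For the box on the incline: the weight component along the slope is m₁g sin 55° = 5 × 10 × 0.8192 = 40.960 N and the normal force is N = m₁g cos 55° = 28.679 N.
Kinetic friction opposes the box's motion up the incline: f = μN = 0.19 × 28.679 = 5.449 N acting down the slope.
Newton's second law for the box (up-slope positive): T − 40.960 − 5.449 = 5 a. For the hanging mass (downward positive): 14 × 10 − T = 14 a.
Adding the two equations eliminates T: 93.591 = 19 a, so a = 4.9258 m/s².
Then from the hanging mass's equation, T = 14 × (10 − 4.9258) = 71.039 N.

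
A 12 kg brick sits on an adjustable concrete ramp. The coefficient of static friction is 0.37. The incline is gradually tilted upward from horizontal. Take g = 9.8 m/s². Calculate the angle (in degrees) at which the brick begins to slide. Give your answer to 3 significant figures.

At the threshold of sliding, static friction is at its maximum μ_s N and exactly balances the weight component along the incline: mg sin θ = μ_s mg cos θ.
Hence tan θ = μ_s = 0.37, so θ = arctan(0.37) = 20.3045°.

20.3°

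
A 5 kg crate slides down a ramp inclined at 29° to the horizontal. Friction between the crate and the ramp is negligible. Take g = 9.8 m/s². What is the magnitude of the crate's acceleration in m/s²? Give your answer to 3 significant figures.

4.75 m/s²

Resolving the weight along the incline: the component pulling the crate down the slope is mg sin 29° = 5 × 9.8 × 0.4848 = 23.755 N, and the normal force is N = mg cos 29° = 5 × 9.8 × 0.8746 = 42.855 N.
With no friction the net force along the incline is 23.755 N, so a = g sin 29° = 23.755 / 5 = 4.7510 m/s².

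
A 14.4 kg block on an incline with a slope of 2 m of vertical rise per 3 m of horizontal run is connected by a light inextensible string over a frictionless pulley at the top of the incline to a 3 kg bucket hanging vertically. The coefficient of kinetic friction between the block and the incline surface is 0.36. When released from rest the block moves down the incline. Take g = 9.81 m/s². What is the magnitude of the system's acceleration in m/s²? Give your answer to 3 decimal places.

For the block on the incline: the weight component along the slope is m₁g sin 33.69° = 14.4 × 9.81 × 0.5547 = 78.359 N and the normal force is N = m₁g cos 33.69° = 117.539 N.
Kinetic friction opposes the block's motion down the incline: f = μN = 0.36 × 117.539 = 42.314 N acting up the slope.
Newton's second law for the block (down-slope positive): 78.359 − 42.314 − T = 14.4 a. For the hanging bucket (upward positive): T − 3 × 9.81 = 3 a.
Adding the two equations eliminates T: 6.615 = 17.4 a, so a = 0.3802 m/s².

0.380 m/s²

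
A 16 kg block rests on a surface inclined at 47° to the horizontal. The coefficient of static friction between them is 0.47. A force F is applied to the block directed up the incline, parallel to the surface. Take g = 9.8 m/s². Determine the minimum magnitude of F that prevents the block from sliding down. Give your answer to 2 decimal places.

The normal force is N = mg cos 47° = 106.937 N. With F at its minimum the block is on the verge of sliding down, so static friction is at its maximum μ_s N = 0.47 × 106.937 = 50.260 N and acts up the slope.
Equilibrium along the incline: F + μ_s N = mg sin 47°, so F = 114.676 − 50.260 = 64.416 N.

64.42 N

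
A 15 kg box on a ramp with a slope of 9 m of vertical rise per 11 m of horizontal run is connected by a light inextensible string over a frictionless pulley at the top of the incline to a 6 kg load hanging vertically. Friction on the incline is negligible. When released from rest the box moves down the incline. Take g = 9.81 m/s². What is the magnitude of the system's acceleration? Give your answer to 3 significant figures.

For the box on the incline: the weight component along the slope is m₁g sin 39.29° = 15 × 9.81 × 0.6332 = 93.175 N and the normal force is N = m₁g cos 39.29° = 113.888 N.
Newton's second law for the box (down-slope positive): 93.175 − T = 15 a. For the hanging load (upward positive): T − 6 × 9.81 = 6 a.
Adding the two equations eliminates T: 34.315 = 21 a, so a = 1.6340 m/s².

1.63 m/s²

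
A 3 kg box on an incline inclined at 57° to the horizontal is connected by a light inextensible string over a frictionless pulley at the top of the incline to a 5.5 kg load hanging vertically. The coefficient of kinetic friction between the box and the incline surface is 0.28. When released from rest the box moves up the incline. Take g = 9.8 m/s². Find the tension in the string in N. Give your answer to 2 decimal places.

For the box on the incline: the weight component along the slope is m₁g sin 57° = 3 × 9.8 × 0.8387 = 24.658 N and the normal force is N = m₁g cos 57° = 16.012 N.
Kinetic friction opposes the box's motion up the incline: f = μN = 0.28 × 16.012 = 4.483 N acting down the slope.
Newton's second law for the box (up-slope positive): T − 24.658 − 4.483 = 3 a. For the hanging load (downward positive): 5.5 × 9.8 − T = 5.5 a.
Adding the two equations eliminates T: 24.759 = 8.5 a, so a = 2.9128 m/s².
Then from the hanging load's equation, T = 5.5 × (9.8 − 2.9128) = 37.880 N.

37.88 N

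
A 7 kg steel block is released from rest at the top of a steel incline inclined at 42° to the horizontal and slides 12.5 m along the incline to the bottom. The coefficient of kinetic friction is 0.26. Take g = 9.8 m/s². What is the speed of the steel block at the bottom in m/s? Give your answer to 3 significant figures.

10.8 m/s

The weight component along the incline is mg sin 42° = 45.902 N and the normal force is N = mg cos 42° = 50.980 N.
Friction up the slope is f = μN = 0.26 × 50.980 = 13.255 N, so the net downslope force is 45.902 − 13.255 = 32.647 N and a = 32.647 / 7 = 4.6639 m/s².
Starting from rest over a distance of 12.5 m, v² = 2aL = 2 × 4.6639 × 12.5 = 116.5975, so v = 10.7980 m/s.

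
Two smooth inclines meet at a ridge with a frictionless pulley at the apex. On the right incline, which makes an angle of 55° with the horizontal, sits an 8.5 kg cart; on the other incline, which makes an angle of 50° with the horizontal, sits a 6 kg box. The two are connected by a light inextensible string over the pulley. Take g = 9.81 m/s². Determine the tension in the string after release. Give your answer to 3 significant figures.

Resolve each weight along its own incline: the 8.5 kg mass has component 8.5 × 9.81 × sin 55° = 68.305 N down its slope, and the 6 kg mass has 6 × 9.81 × sin 50° = 45.089 N down its slope.
The 8.5 kg side's 68.305 N exceeds the other side's 45.089 N, so that mass slides down and the 6 kg mass slides up. Taking that direction as positive, Newton's second law for the whole system gives 68.305 − 45.089 = (8.5 + 6) a, so a = 23.216 / 14.5 = 1.6011 m/s².
For the 6 kg mass (up-slope positive): T − 45.089 = 6 × 1.6011, so T = 54.696 N.

54.7 N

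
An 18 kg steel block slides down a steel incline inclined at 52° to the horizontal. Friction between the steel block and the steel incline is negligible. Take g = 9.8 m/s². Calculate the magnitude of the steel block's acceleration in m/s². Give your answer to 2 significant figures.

7.7 m/s²

Resolving the weight along the incline: the component pulling the steel block down the slope is mg sin 52° = 18 × 9.8 × 0.7880 = 139.003 N, and the normal force is N = mg cos 52° = 18 × 9.8 × 0.6157 = 108.609 N.
With no friction the net force along the incline is 139.003 N, so a = g sin 52° = 139.003 / 18 = 7.7224 m/s².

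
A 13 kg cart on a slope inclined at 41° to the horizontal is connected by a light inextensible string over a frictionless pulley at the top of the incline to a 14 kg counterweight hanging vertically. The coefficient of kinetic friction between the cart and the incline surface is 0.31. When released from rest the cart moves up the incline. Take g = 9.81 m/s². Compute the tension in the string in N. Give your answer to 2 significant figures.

For the cart on the incline: the weight component along the slope is m₁g sin 41° = 13 × 9.81 × 0.6561 = 83.672 N and the normal force is N = m₁g cos 41° = 96.248 N.
Kinetic friction opposes the cart's motion up the incline: f = μN = 0.31 × 96.248 = 29.837 N acting down the slope.
Newton's second law for the cart (up-slope positive): T − 83.672 − 29.837 = 13 a. For the hanging counterweight (downward positive): 14 × 9.81 − T = 14 a.
Adding the two equations eliminates T: 23.831 = 27 a, so a = 0.8826 m/s².
Then from the hanging counterweight's equation, T = 14 × (9.81 − 0.8826) = 124.984 N.

120 N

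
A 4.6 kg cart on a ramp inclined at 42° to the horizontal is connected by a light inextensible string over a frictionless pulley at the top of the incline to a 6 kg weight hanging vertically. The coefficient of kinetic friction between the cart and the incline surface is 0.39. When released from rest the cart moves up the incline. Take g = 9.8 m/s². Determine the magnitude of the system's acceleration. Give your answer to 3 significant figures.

For the cart on the incline: the weight component along the slope is m₁g sin 42° = 4.6 × 9.8 × 0.6691 = 30.163 N and the normal force is N = m₁g cos 42° = 33.501 N.
Kinetic friction opposes the cart's motion up the incline: f = μN = 0.39 × 33.501 = 13.065 N acting down the slope.
Newton's second law for the cart (up-slope positive): T − 30.163 − 13.065 = 4.6 a. For the hanging weight (downward positive): 6 × 9.8 − T = 6 a.
Adding the two equations eliminates T: 15.572 = 10.6 a, so a = 1.4691 m/s².

1.47 m/s²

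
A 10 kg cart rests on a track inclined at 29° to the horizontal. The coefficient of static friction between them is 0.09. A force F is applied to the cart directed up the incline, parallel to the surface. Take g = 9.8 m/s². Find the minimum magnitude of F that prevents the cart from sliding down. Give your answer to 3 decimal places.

The normal force is N = mg cos 29° = 85.713 N. With F at its minimum the cart is on the verge of sliding down, so static friction is at its maximum μ_s N = 0.09 × 85.713 = 7.714 N and acts up the slope.
Equilibrium along the incline: F + μ_s N = mg sin 29°, so F = 47.511 − 7.714 = 39.797 N.

39.797 N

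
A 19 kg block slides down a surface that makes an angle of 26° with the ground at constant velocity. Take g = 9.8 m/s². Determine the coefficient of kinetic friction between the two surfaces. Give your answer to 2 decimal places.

0.49

At constant velocity the net force along the incline is zero: mg sin 26° = μ mg cos 26°.
So μ = tan 26° = 0.4384 / 0.8988 = 0.4878.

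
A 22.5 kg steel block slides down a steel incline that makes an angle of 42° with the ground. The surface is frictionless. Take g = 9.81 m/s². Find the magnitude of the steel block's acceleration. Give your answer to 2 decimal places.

6.56 m/s²

Resolving the weight along the incline: the component pulling the steel block down the slope is mg sin 42° = 22.5 × 9.81 × 0.6691 = 147.687 N, and the normal force is N = mg cos 42° = 22.5 × 9.81 × 0.7431 = 164.021 N.
With no friction the net force along the incline is 147.687 N, so a = g sin 42° = 147.687 / 22.5 = 6.5639 m/s².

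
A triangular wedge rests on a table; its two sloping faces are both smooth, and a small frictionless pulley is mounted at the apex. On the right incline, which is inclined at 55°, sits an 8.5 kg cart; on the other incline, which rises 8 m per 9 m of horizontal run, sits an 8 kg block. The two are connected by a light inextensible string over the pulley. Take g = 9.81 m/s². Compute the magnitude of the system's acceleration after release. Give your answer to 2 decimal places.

0.98 m/s²

Resolve each weight along its own incline: the 8.5 kg mass has component 8.5 × 9.81 × sin 55° = 68.305 N down its slope, and the 8 kg mass has 8 × 9.81 × sin 41.63° = 52.139 N down its slope.
The 8.5 kg side's 68.305 N exceeds the other side's 52.139 N, so that mass slides down and the 8 kg mass slides up. Taking that direction as positive, Newton's second law for the whole system gives 68.305 − 52.139 = (8.5 + 8) a, so a = 16.166 / 16.5 = 0.9798 m/s².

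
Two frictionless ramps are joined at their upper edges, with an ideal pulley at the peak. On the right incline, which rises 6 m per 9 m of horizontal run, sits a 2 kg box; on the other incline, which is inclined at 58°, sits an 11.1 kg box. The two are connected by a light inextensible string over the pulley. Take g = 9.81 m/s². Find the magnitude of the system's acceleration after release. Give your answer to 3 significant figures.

Resolve each weight along its own incline: the 2 kg mass has component 2 × 9.81 × sin 33.69° = 10.883 N down its slope, and the 11.1 kg mass has 11.1 × 9.81 × sin 58° = 92.345 N down its slope.
The 11.1 kg side's 92.345 N exceeds the other side's 10.883 N, so that mass slides down and the 2 kg mass slides up. Taking that direction as positive, Newton's second law for the whole system gives 92.345 − 10.883 = (2 + 11.1) a, so a = 81.462 / 13.1 = 6.2185 m/s².

6.22 m/s²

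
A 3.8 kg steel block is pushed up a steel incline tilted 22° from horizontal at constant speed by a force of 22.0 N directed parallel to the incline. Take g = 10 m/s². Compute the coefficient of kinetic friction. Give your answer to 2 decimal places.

0.22

At constant speed ΣF = 0 along the incline. The applied 22.0 N acts up the slope; the weight component mg sin 22° = 14.235 N and kinetic friction μN both act down the slope.
So 22.0 = 14.235 + μ × 35.233, giving μ = (22.0 − 14.235) / 35.233 = 0.2204.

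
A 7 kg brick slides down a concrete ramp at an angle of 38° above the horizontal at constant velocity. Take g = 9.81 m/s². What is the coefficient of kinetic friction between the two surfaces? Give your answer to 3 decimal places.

0.781

At constant velocity the net force along the incline is zero: mg sin 38° = μ mg cos 38°.
So μ = tan 38° = 0.6157 / 0.7880 = 0.7813.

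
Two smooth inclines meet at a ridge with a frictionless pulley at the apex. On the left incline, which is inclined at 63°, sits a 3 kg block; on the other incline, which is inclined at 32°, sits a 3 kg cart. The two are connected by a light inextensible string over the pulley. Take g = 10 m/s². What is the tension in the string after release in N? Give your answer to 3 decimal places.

21.314 N

Resolve each weight along its own incline: the 3 kg mass has component 3 × 10 × sin 63° = 26.730 N down its slope, and the 3 kg mass has 3 × 10 × sin 32° = 15.898 N down its slope.
The 3 kg side's 26.730 N exceeds the other side's 15.898 N, so that mass slides down and the 3 kg mass slides up. Taking that direction as positive, Newton's second law for the whole system gives 26.730 − 15.898 = (3 + 3) a, so a = 10.832 / 6 = 1.8053 m/s².
For the 3 kg mass (up-slope positive): T − 15.898 = 3 × 1.8053, so T = 21.314 N.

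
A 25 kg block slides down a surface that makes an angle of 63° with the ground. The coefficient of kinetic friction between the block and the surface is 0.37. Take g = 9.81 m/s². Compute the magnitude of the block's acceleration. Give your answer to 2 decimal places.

Resolving the weight along the incline: the component pulling the block down the slope is mg sin 63° = 25 × 9.81 × 0.8910 = 218.518 N, and the normal force is N = mg cos 63° = 25 × 9.81 × 0.4540 = 111.344 N.
Kinetic friction acts up the slope with magnitude f = μN = 0.37 × 111.344 = 41.197 N.
Net force along the incline is 218.518 − 41.197 = 177.321 N, so a = 177.321 / 25 = 7.0928 m/s².

7.09 m/s²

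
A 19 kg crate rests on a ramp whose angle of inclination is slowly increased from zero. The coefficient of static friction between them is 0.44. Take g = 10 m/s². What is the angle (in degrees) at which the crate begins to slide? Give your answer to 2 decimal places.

23.75°

At the threshold of sliding, static friction is at its maximum μ_s N and exactly balances the weight component along the incline: mg sin θ = μ_s mg cos θ.
Hence tan θ = μ_s = 0.44, so θ = arctan(0.44) = 23.7495°.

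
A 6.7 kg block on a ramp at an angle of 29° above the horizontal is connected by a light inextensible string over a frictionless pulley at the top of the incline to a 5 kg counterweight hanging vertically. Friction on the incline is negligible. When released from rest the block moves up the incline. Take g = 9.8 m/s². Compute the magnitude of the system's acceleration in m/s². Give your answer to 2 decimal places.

1.47 m/s²

For the block on the incline: the weight component along the slope is m₁g sin 29° = 6.7 × 9.8 × 0.4848 = 31.832 N and the normal force is N = m₁g cos 29° = 57.428 N.
Newton's second law for the block (up-slope positive): T − 31.832 = 6.7 a. For the hanging counterweight (downward positive): 5 × 9.8 − T = 5 a.
Adding the two equations eliminates T: 17.168 = 11.7 a, so a = 1.4674 m/s².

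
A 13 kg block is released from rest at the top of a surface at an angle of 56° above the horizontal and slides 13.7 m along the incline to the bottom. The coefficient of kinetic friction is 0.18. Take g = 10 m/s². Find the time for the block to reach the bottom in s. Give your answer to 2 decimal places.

The weight component along the incline is mg sin 56° = 107.775 N and the normal force is N = mg cos 56° = 72.695 N.
Friction up the slope is f = μN = 0.18 × 72.695 = 13.085 N, so the net downslope force is 107.775 − 13.085 = 94.690 N and a = 94.690 / 13 = 7.2838 m/s².
Starting from rest, L = ½at², so t = √(2L/a) = √(2 × 13.7 / 7.2838) = 1.9395 s.

1.94 s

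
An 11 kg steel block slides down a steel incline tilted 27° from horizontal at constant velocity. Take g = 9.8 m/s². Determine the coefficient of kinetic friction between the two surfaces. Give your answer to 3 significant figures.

At constant velocity the net force along the incline is zero: mg sin 27° = μ mg cos 27°.
So μ = tan 27° = 0.4540 / 0.8910 = 0.5095.

0.510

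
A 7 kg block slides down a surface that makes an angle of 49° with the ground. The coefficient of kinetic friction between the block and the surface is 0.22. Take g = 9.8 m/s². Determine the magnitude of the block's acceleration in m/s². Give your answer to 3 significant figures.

5.98 m/s²

Resolving the weight along the incline: the component pulling the block down the slope is mg sin 49° = 7 × 9.8 × 0.7547 = 51.772 N, and the normal force is N = mg cos 49° = 7 × 9.8 × 0.6561 = 45.008 N.
Kinetic friction acts up the slope with magnitude f = μN = 0.22 × 45.008 = 9.902 N.
Net force along the incline is 51.772 − 9.902 = 41.870 N, so a = 41.870 / 7 = 5.9814 m/s².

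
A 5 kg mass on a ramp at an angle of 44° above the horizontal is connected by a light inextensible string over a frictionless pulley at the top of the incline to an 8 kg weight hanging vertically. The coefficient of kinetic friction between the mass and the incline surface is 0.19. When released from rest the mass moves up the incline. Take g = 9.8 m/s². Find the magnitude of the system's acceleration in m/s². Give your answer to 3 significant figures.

2.90 m/s²

For the mass on the incline: the weight component along the slope is m₁g sin 44° = 5 × 9.8 × 0.6947 = 34.040 N and the normal force is N = m₁g cos 44° = 35.248 N.
Kinetic friction opposes the mass's motion up the incline: f = μN = 0.19 × 35.248 = 6.697 N acting down the slope.
Newton's second law for the mass (up-slope positive): T − 34.040 − 6.697 = 5 a. For the hanging weight (downward positive): 8 × 9.8 − T = 8 a.
Adding the two equations eliminates T: 37.663 = 13 a, so a = 2.8972 m/s².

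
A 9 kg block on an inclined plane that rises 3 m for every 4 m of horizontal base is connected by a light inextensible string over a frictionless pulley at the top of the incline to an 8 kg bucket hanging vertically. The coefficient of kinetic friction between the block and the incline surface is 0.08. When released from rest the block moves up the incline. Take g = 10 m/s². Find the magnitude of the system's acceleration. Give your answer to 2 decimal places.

1.19 m/s²

For the block on the incline: the weight component along the slope is m₁g sin 36.87° = 9 × 10 × 0.6000 = 54.000 N and the normal force is N = m₁g cos 36.87° = 72.000 N.
Kinetic friction opposes the block's motion up the incline: f = μN = 0.08 × 72.000 = 5.760 N acting down the slope.
Newton's second law for the block (up-slope positive): T − 54.000 − 5.760 = 9 a. For the hanging bucket (downward positive): 8 × 10 − T = 8 a.
Adding the two equations eliminates T: 20.240 = 17 a, so a = 1.1906 m/s².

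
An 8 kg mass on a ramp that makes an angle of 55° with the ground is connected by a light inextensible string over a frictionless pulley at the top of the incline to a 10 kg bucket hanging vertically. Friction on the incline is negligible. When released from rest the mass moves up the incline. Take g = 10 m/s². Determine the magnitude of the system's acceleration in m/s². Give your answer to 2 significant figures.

1.9 m/s²

For the mass on the incline: the weight component along the slope is m₁g sin 55° = 8 × 10 × 0.8192 = 65.536 N and the normal force is N = m₁g cos 55° = 45.886 N.
Newton's second law for the mass (up-slope positive): T − 65.536 = 8 a. For the hanging bucket (downward positive): 10 × 10 − T = 10 a.
Adding the two equations eliminates T: 34.464 = 18 a, so a = 1.9147 m/s².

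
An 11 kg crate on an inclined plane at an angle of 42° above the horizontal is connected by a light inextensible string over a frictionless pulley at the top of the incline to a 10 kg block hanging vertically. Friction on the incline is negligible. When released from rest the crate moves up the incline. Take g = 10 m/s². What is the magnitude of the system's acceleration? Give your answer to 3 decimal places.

1.257 m/s²

For the crate on the incline: the weight component along the slope is m₁g sin 42° = 11 × 10 × 0.6691 = 73.601 N and the normal force is N = m₁g cos 42° = 81.746 N.
Newton's second law for the crate (up-slope positive): T − 73.601 = 11 a. For the hanging block (downward positive): 10 × 10 − T = 10 a.
Adding the two equations eliminates T: 26.399 = 21 a, so a = 1.2571 m/s².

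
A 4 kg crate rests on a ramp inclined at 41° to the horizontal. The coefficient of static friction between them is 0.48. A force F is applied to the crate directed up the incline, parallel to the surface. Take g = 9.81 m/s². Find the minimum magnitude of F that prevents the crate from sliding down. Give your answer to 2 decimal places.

The normal force is N = mg cos 41° = 29.615 N. With F at its minimum the crate is on the verge of sliding down, so static friction is at its maximum μ_s N = 0.48 × 29.615 = 14.215 N and acts up the slope.
Equilibrium along the incline: F + μ_s N = mg sin 41°, so F = 25.744 − 14.215 = 11.529 N.

11.53 N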